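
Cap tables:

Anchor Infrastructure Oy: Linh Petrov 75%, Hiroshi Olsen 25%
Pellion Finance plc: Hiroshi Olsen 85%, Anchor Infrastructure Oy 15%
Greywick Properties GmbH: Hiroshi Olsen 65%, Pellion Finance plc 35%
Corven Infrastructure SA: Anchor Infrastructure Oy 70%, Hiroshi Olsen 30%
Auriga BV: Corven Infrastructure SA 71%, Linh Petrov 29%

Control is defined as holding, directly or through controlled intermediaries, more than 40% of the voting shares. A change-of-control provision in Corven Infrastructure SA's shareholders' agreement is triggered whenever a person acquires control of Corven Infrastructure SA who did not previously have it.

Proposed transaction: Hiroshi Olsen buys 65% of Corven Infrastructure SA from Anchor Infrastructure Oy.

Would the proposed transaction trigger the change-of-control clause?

Yes

The purchase adds only to Hiroshi's holdings (Anchor's stake shrinks), so Hiroshi is the only person who could newly come to control Corven.
Hiroshi holds 85% of Pellion, so Hiroshi controls Pellion.
Hiroshi and Pellion together hold 65% + 35% = 100% of Greywick, so Hiroshi controls Greywick.
In Corven, Hiroshi's side holds only 30%, not > 40%.
So before the transaction, Hiroshi does not control Corven.
After the purchase, Hiroshi's direct stake in Corven rises to 30% + 65% = 95%, and Anchor's stake falls to 5%.
Hiroshi holds 95% of Corven, so Hiroshi controls Corven.
Hiroshi did not control Corven before and does after, so the clause is triggered.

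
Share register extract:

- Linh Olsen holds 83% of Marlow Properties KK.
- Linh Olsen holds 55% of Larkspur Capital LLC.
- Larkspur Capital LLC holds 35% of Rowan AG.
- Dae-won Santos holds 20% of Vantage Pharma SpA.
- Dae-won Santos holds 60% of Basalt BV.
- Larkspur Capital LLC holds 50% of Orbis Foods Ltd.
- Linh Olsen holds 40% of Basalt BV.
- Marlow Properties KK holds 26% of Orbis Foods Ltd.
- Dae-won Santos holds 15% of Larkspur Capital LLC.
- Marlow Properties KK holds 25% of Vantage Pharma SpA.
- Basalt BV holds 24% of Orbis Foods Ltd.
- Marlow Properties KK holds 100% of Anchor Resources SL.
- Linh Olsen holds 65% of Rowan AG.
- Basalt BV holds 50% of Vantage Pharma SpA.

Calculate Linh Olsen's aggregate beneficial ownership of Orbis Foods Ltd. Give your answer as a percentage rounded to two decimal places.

58.68%

Linh reaches Orbis along 3 paths.
Via Larkspur: 55% × 50% = 27.5%.
Via Marlow: 83% × 26% = 21.58%.
Via Basalt: 40% × 24% = 9.6%.
Total: 27.5% + 21.58% + 9.6% = 58.68%.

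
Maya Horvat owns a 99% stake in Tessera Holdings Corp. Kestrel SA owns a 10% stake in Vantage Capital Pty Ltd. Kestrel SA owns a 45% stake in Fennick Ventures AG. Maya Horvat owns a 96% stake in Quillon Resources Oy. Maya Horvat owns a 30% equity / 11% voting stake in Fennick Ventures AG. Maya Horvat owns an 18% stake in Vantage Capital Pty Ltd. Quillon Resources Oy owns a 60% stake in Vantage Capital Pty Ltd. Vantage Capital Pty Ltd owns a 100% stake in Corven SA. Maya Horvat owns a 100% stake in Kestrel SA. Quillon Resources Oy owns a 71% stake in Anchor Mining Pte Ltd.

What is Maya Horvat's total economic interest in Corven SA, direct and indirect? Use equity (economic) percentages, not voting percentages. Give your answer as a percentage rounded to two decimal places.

Maya reaches Corven along 3 paths.
Via Quillon → Vantage: 96% × 60% × 100% = 57.6%.
Via Kestrel → Vantage: 100% × 10% × 100% = 10%.
Via Vantage: 18% × 100% = 18%.
Total: 57.6% + 10% + 18% = 85.6%.
Rounded: 85.60%.

85.60%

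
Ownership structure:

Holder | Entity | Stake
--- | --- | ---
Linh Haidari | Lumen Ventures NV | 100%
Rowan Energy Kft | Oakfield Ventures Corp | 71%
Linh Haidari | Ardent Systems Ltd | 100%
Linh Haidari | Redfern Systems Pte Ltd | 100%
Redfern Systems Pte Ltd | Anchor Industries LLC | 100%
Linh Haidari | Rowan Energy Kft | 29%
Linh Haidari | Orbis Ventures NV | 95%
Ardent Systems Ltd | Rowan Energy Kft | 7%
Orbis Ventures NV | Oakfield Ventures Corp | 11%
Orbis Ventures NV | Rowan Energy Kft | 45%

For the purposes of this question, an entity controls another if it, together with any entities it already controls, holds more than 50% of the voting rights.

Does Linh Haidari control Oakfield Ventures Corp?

Yes

Linh holds 95% of Orbis, so Linh controls Orbis.
Linh holds 100% of Ardent, so Linh controls Ardent.
Linh and Orbis and Ardent together hold 29% + 45% + 7% = 81% of Rowan, so Linh controls Rowan.
Orbis and Rowan together hold 11% + 71% = 82% of Oakfield, so Linh controls Oakfield.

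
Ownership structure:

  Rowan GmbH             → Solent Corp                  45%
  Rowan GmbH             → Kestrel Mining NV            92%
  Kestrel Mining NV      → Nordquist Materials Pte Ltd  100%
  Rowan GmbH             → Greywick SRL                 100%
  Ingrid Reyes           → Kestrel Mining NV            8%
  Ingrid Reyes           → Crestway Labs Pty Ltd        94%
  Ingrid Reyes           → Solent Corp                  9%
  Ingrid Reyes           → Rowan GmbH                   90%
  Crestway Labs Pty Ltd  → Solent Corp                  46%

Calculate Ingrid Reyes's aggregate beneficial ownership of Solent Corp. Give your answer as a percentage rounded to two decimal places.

Ingrid reaches Solent along 3 paths.
Direct stake: 9% = 9%.
Via Crestway: 94% × 46% = 43.24%.
Via Rowan: 90% × 45% = 40.5%.
Total: 9% + 43.24% + 40.5% = 92.74%.

92.74%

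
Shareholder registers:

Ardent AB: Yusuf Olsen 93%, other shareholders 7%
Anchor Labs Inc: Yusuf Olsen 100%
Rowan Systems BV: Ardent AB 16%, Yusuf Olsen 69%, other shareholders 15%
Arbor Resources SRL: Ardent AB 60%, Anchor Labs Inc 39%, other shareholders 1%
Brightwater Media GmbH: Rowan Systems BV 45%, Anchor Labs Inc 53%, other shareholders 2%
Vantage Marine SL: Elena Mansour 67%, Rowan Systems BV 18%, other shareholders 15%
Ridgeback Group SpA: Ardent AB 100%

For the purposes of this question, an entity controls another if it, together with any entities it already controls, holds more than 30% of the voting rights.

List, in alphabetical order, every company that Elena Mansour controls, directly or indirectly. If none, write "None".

Vantage Marine SL

Elena holds 67% of Vantage, so Elena controls Vantage.
No other company's threshold is met.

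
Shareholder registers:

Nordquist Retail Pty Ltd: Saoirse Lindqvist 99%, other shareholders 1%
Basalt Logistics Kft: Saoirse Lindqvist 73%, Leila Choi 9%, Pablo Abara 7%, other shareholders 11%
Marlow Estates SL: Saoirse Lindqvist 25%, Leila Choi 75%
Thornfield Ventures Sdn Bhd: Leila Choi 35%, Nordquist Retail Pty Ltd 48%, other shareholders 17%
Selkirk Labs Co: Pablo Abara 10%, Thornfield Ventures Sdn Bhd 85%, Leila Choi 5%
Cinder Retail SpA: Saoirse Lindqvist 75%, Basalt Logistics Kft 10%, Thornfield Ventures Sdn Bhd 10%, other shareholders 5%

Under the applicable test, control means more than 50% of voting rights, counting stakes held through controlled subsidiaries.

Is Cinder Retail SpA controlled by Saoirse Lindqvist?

Yes

Saoirse holds 73% of Basalt, so Saoirse controls Basalt.
Saoirse and Basalt together hold 75% + 10% = 85% of Cinder, so Saoirse controls Cinder.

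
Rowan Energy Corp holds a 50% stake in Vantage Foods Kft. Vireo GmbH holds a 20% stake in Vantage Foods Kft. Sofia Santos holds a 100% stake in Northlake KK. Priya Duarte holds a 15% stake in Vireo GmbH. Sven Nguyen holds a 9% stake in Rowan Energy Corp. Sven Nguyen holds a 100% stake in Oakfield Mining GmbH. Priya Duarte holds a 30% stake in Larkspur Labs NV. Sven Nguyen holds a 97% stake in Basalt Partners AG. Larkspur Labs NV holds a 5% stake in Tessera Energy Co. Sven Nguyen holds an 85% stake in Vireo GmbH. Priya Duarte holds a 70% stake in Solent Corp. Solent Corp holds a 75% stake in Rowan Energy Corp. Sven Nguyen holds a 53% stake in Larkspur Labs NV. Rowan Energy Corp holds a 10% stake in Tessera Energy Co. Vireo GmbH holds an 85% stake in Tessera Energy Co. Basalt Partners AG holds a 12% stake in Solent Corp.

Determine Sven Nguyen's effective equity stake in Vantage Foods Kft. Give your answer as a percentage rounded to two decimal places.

25.87%

Sven reaches Vantage along 3 paths.
Via Basalt → Solent → Rowan: 97% × 12% × 75% × 50% = 4.365%.
Via Rowan: 9% × 50% = 4.5%.
Via Vireo: 85% × 20% = 17%.
Total: 4.365% + 4.5% + 17% = 25.865%.
Rounded: 25.87%.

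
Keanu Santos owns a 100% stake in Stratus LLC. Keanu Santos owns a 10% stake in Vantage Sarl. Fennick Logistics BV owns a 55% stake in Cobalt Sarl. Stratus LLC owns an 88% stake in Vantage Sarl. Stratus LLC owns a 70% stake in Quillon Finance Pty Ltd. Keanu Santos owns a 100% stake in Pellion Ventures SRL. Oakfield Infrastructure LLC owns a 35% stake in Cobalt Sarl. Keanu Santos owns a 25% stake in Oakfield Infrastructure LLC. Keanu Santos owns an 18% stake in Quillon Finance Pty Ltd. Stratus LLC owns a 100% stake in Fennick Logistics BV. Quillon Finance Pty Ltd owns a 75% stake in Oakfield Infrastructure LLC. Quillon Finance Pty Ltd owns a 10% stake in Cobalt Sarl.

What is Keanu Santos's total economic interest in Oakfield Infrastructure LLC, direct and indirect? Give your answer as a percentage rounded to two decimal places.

Keanu reaches Oakfield along 3 paths.
Direct stake: 25% = 25%.
Via Quillon: 18% × 75% = 13.5%.
Via Stratus → Quillon: 100% × 70% × 75% = 52.5%.
Total: 25% + 13.5% + 52.5% = 91%.
Rounded: 91.00%.

91.00%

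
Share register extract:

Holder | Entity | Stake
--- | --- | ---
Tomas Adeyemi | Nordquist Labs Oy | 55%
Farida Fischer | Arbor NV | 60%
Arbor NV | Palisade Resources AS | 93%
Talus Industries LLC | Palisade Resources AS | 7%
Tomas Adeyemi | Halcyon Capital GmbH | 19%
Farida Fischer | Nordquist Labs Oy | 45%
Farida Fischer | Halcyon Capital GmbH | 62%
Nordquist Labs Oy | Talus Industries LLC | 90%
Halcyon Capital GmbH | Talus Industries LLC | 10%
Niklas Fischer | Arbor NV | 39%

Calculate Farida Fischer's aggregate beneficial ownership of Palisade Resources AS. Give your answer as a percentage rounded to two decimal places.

59.07%

Farida reaches Palisade along 3 paths.
Via Arbor: 60% × 93% = 55.8%.
Via Nordquist → Talus: 45% × 90% × 7% = 2.835%.
Via Halcyon → Talus: 62% × 10% × 7% = 0.434%.
Total: 55.8% + 2.835% + 0.434% = 59.069%.
Rounded: 59.07%.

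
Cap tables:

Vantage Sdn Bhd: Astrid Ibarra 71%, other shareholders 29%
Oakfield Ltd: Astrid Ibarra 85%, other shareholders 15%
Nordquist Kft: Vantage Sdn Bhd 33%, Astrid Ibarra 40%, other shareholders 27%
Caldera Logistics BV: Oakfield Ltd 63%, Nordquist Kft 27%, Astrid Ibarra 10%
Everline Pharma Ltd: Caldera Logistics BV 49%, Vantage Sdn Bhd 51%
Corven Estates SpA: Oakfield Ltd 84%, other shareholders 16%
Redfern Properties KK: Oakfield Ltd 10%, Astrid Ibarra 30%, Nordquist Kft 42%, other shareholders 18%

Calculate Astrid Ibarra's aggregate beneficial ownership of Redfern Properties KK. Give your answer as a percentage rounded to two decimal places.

Astrid reaches Redfern along 4 paths.
Via Oakfield: 85% × 10% = 8.5%.
Direct stake: 30% = 30%.
Via Vantage → Nordquist: 71% × 33% × 42% = 9.8406%.
Via Nordquist: 40% × 42% = 16.8%.
Total: 8.5% + 30% + 9.8406% + 16.8% = 65.1406%.
Rounded: 65.14%.

65.14%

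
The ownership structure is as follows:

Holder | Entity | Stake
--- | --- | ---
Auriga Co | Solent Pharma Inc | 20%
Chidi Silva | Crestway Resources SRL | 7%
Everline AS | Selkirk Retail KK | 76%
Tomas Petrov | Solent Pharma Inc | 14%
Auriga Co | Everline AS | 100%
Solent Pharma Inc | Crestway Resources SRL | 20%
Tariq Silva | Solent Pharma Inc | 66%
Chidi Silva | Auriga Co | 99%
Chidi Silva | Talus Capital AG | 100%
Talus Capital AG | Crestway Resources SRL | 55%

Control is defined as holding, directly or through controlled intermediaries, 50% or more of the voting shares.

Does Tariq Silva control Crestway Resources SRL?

No

Tariq holds 66% of Solent, so Tariq controls Solent.
In Crestway, Tariq's side holds only 20%, not ≥ 50%.
So Tariq does not control Crestway.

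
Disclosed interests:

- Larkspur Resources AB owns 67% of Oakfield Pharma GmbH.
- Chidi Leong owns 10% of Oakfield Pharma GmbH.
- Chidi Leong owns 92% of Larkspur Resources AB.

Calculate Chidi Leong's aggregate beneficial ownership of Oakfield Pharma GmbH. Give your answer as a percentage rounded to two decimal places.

Chidi reaches Oakfield along 2 paths.
Direct stake: 10% = 10%.
Via Larkspur: 92% × 67% = 61.64%.
Total: 10% + 61.64% = 71.64%.

71.64%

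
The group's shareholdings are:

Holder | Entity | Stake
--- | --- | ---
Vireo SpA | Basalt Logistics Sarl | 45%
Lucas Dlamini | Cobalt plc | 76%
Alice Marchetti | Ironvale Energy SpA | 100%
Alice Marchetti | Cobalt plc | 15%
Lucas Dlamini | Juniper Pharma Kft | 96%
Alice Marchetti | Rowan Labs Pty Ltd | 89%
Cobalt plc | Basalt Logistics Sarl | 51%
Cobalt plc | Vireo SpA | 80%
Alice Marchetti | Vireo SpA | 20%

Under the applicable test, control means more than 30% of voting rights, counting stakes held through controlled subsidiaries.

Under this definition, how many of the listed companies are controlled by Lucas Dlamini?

Lucas holds 76% of Cobalt, so Lucas controls Cobalt.
Cobalt holds 80% of Vireo, so Lucas controls Vireo.
Lucas holds 96% of Juniper, so Lucas controls Juniper.
Cobalt and Vireo together hold 51% + 45% = 96% of Basalt, so Lucas controls Basalt.
No other company's threshold is met.
Lucas controls 4 companies.

4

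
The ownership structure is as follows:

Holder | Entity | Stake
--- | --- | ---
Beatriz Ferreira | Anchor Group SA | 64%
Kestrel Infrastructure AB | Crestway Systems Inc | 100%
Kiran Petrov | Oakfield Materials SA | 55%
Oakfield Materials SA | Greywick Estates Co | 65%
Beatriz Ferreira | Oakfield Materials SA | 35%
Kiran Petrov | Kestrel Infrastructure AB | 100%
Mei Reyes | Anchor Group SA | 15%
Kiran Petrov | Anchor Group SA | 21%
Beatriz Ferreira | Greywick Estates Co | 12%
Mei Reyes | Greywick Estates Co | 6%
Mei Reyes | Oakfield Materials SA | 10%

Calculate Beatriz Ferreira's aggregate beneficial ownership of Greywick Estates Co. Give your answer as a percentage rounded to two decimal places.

Beatriz reaches Greywick along 2 paths.
Via Oakfield: 35% × 65% = 22.75%.
Direct stake: 12% = 12%.
Total: 22.75% + 12% = 34.75%.

34.75%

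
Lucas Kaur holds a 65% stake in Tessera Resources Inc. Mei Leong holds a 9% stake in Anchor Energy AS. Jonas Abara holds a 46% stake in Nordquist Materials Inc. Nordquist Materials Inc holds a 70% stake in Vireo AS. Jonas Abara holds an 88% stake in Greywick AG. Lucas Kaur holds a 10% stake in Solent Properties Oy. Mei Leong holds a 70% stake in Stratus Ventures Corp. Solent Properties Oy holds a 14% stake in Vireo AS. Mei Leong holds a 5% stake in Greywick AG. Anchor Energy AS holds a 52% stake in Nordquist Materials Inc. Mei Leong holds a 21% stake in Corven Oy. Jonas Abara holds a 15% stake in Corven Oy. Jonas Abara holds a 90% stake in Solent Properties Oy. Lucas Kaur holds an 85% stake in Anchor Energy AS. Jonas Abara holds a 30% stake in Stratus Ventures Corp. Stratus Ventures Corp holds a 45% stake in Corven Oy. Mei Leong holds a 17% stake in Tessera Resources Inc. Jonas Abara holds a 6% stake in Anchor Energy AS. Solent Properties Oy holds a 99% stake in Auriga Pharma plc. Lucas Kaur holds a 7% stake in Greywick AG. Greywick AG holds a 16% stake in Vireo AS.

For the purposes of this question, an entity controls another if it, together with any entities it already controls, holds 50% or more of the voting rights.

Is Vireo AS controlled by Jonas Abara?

Jonas holds 90% of Solent, so Jonas controls Solent.
Jonas holds 88% of Greywick, so Jonas controls Greywick.
Solent holds 99% of Auriga, so Jonas controls Auriga.
In Vireo, Jonas's side holds only 16% + 14% = 30%, not ≥ 50%.
So Jonas does not control Vireo.

No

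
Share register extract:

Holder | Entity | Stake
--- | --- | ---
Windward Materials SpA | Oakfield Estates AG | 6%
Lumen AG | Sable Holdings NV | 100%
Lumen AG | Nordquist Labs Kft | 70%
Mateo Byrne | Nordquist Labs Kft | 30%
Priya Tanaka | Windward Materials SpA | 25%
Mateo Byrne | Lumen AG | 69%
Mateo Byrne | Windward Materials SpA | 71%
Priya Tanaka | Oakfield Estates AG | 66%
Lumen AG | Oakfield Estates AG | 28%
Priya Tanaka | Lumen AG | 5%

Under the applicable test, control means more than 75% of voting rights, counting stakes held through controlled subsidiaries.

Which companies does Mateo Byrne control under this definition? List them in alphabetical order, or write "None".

None

Mateo's largest direct stake is 71% in Windward, which does not meet the threshold.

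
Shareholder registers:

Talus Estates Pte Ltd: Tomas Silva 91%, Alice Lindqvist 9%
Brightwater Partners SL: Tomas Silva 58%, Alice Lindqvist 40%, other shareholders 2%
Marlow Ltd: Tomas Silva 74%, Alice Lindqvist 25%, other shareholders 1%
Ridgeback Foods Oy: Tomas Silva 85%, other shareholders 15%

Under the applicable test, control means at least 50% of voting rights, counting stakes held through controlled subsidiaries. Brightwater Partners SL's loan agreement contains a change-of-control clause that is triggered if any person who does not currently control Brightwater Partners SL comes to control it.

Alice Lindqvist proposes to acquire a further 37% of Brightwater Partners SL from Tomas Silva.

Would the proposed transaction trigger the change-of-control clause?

The purchase adds only to Alice's holdings (Tomas's stake shrinks), so Alice is the only person who could newly come to control Brightwater.
Alice's largest direct stake is 40% in Brightwater, which does not meet the threshold, so Alice controls no company.
In Brightwater, Alice's side holds only 40%, not ≥ 50%.
So before the transaction, Alice does not control Brightwater.
After the purchase, Alice's direct stake in Brightwater rises to 40% + 37% = 77%, and Tomas's stake falls to 21%.
Alice holds 77% of Brightwater, so Alice controls Brightwater.
Alice did not control Brightwater before and does after, so the clause is triggered.

Yes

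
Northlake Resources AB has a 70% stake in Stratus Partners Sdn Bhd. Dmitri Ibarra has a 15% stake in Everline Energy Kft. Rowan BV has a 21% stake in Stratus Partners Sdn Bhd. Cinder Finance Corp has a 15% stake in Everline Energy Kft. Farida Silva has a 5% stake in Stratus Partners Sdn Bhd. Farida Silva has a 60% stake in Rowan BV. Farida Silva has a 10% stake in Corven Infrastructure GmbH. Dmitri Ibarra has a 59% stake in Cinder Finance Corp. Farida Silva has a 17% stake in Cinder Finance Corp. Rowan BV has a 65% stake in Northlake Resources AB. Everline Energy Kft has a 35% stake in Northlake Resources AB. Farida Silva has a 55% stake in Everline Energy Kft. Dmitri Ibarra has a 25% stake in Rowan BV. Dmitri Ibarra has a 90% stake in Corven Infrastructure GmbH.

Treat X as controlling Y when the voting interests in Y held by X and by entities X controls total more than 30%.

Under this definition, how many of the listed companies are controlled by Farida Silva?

Farida holds 55% of Everline, so Farida controls Everline.
Farida holds 60% of Rowan, so Farida controls Rowan.
Everline and Rowan together hold 35% + 65% = 100% of Northlake, so Farida controls Northlake.
Northlake and Rowan and Farida together hold 70% + 21% + 5% = 96% of Stratus, so Farida controls Stratus.
No other company's threshold is met.
Farida controls 4 companies.

4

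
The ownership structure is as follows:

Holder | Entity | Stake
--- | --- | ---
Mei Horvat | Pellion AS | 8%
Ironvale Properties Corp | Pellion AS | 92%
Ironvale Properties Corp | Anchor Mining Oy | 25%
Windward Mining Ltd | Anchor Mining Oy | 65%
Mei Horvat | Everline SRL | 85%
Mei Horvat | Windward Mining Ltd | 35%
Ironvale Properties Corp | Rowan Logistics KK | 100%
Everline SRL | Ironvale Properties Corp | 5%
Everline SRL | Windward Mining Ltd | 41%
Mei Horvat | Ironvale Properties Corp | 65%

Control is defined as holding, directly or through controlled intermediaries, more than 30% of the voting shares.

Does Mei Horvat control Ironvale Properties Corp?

Mei holds 85% of Everline, so Mei controls Everline.
Mei and Everline together hold 65% + 5% = 70% of Ironvale, so Mei controls Ironvale.

Yes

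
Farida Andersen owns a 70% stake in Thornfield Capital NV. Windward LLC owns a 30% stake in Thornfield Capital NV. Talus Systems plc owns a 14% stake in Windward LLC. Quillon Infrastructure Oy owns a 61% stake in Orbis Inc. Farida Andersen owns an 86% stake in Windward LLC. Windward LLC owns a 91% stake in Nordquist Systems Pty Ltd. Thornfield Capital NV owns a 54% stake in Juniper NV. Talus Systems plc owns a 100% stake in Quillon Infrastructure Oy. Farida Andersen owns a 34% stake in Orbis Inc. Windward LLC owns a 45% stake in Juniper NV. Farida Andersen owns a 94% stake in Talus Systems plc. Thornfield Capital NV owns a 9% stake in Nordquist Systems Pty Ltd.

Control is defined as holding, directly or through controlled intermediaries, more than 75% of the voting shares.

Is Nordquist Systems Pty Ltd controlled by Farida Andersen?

Yes

Farida holds 94% of Talus, so Farida controls Talus.
Farida and Talus together hold 86% + 14% = 100% of Windward, so Farida controls Windward.
Farida and Windward together hold 70% + 30% = 100% of Thornfield, so Farida controls Thornfield.
Thornfield and Windward together hold 9% + 91% = 100% of Nordquist, so Farida controls Nordquist.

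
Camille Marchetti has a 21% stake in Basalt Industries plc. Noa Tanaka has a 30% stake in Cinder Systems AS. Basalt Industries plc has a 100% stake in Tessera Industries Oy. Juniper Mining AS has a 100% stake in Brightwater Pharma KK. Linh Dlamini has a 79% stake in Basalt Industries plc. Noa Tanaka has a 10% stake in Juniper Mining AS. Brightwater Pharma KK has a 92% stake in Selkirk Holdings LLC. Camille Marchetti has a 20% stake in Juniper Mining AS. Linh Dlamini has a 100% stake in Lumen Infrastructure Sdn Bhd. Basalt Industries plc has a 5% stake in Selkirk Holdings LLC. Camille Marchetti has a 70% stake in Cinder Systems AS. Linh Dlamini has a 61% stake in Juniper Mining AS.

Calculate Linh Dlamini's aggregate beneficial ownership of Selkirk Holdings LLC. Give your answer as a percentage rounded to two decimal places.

60.07%

Linh reaches Selkirk along 2 paths.
Via Juniper → Brightwater: 61% × 100% × 92% = 56.12%.
Via Basalt: 79% × 5% = 3.95%.
Total: 56.12% + 3.95% = 60.07%.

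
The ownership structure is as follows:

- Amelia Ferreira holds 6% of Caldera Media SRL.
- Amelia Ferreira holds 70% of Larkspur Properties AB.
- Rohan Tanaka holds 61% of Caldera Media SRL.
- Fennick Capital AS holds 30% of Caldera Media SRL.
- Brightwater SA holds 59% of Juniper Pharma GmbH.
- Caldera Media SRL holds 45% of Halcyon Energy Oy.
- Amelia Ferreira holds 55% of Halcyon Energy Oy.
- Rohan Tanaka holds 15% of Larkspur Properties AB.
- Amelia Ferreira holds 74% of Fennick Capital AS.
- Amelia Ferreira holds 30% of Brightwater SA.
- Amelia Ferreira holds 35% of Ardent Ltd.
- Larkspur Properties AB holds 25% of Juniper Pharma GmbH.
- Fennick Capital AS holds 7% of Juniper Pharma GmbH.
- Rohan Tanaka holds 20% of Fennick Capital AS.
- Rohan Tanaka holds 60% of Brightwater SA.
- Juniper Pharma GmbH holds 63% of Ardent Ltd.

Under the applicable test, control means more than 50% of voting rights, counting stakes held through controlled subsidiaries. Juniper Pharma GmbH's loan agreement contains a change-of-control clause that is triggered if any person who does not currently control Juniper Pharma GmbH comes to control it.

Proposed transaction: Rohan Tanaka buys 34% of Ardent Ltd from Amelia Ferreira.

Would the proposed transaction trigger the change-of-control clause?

No

The purchase adds only to Rohan's holdings (Amelia's stake shrinks), so Rohan is the only person who could newly come to control Juniper.
Rohan holds 60% of Brightwater, so Rohan controls Brightwater.
Brightwater holds 59% of Juniper, so Rohan controls Juniper.
So Rohan already controls Juniper before the transaction.
After the purchase, Rohan holds 34% of Ardent directly, and Amelia's stake falls to 1%.
Rohan controlled Juniper already, so this is not a new person acquiring control; every other person's position is unchanged or reduced.
No new person acquires control, so the clause is not triggered.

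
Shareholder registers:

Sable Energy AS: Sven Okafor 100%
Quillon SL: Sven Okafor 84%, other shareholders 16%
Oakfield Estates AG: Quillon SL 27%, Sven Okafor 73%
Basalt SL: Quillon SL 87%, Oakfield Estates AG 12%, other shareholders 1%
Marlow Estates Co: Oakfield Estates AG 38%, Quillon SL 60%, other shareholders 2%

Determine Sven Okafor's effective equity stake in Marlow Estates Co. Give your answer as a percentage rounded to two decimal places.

Sven reaches Marlow along 3 paths.
Via Quillon → Oakfield: 84% × 27% × 38% = 8.6184%.
Via Oakfield: 73% × 38% = 27.74%.
Via Quillon: 84% × 60% = 50.4%.
Total: 8.6184% + 27.74% + 50.4% = 86.7584%.
Rounded: 86.76%.

86.76%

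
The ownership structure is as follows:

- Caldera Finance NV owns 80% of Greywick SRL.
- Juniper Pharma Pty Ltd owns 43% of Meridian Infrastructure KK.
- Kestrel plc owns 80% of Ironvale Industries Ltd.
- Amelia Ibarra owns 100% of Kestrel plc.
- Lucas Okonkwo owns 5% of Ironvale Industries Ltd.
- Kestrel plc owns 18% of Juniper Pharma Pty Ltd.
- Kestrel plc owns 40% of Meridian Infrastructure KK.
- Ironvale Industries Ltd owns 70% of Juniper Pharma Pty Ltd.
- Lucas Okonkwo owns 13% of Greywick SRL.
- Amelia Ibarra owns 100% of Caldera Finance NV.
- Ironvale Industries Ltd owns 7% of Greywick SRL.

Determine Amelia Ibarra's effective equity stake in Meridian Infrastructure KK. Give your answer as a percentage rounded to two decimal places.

71.82%

Amelia reaches Meridian along 3 paths.
Via Kestrel: 100% × 40% = 40%.
Via Kestrel → Ironvale → Juniper: 100% × 80% × 70% × 43% = 24.08%.
Via Kestrel → Juniper: 100% × 18% × 43% = 7.74%.
Total: 40% + 24.08% + 7.74% = 71.82%.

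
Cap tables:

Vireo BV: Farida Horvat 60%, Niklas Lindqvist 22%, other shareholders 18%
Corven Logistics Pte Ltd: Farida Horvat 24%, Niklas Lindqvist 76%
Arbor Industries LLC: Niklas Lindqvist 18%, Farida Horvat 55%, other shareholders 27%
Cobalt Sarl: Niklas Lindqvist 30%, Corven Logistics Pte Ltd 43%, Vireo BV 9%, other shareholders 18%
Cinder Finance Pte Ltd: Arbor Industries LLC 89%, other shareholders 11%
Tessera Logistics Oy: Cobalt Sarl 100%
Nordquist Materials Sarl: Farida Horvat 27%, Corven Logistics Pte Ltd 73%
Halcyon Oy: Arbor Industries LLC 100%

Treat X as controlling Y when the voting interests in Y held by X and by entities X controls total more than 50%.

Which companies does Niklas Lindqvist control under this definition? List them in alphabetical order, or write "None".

Niklas holds 76% of Corven, so Niklas controls Corven.
Niklas and Corven together hold 30% + 43% = 73% of Cobalt, so Niklas controls Cobalt.
Cobalt holds 100% of Tessera, so Niklas controls Tessera.
Corven holds 73% of Nordquist, so Niklas controls Nordquist.
No other company's threshold is met.

Cobalt Sarl, Corven Logistics Pte Ltd, Nordquist Materials Sarl, Tessera Logistics Oy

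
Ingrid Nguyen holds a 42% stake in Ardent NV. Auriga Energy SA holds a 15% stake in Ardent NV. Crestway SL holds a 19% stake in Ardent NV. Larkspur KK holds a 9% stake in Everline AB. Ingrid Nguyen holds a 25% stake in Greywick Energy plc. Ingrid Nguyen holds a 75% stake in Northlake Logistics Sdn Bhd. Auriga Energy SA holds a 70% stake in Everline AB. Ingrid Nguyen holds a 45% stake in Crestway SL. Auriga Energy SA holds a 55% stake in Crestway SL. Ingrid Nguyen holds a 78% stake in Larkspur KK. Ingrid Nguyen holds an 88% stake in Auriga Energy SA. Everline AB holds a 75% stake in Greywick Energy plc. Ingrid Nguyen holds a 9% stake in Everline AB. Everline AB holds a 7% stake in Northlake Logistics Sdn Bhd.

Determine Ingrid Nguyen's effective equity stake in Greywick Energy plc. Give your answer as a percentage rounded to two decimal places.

83.22%

Ingrid reaches Greywick along 4 paths.
Via Larkspur → Everline: 78% × 9% × 75% = 5.265%.
Via Auriga → Everline: 88% × 70% × 75% = 46.2%.
Via Everline: 9% × 75% = 6.75%.
Direct stake: 25% = 25%.
Total: 5.265% + 46.2% + 6.75% + 25% = 83.215%.
Rounded: 83.22%.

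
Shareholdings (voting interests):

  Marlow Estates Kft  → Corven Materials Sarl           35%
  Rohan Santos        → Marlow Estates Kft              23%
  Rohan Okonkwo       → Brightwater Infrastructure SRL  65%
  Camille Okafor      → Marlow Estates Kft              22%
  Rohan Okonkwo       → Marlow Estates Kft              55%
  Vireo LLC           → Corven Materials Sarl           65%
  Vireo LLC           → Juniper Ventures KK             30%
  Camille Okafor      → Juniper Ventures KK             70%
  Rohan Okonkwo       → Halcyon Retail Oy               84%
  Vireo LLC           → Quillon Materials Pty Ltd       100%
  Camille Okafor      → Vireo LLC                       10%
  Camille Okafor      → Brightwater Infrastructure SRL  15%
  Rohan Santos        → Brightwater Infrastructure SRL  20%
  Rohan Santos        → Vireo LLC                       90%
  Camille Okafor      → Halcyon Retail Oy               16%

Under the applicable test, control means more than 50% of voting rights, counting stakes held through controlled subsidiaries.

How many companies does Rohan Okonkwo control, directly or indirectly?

3

Rohan Okonkwo holds 65% of Brightwater, so Rohan Okonkwo controls Brightwater.
Rohan Okonkwo holds 84% of Halcyon, so Rohan Okonkwo controls Halcyon.
Rohan Okonkwo holds 55% of Marlow, so Rohan Okonkwo controls Marlow.
No other company's threshold is met.
Rohan Okonkwo controls 3 companies.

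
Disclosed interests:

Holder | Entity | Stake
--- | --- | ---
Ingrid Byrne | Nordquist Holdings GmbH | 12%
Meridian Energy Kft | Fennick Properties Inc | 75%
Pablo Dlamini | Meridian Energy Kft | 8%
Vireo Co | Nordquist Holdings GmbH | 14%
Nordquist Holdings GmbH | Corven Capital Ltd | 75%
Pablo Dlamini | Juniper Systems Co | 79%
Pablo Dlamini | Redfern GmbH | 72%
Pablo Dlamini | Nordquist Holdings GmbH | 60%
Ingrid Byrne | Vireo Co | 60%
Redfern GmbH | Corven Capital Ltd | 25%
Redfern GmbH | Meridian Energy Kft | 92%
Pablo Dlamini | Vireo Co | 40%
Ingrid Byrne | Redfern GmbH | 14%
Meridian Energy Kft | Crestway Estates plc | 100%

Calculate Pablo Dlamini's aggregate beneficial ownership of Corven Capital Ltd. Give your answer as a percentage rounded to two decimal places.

Pablo reaches Corven along 3 paths.
Via Nordquist: 60% × 75% = 45%.
Via Vireo → Nordquist: 40% × 14% × 75% = 4.2%.
Via Redfern: 72% × 25% = 18%.
Total: 45% + 4.2% + 18% = 67.2%.
Rounded: 67.20%.

67.20%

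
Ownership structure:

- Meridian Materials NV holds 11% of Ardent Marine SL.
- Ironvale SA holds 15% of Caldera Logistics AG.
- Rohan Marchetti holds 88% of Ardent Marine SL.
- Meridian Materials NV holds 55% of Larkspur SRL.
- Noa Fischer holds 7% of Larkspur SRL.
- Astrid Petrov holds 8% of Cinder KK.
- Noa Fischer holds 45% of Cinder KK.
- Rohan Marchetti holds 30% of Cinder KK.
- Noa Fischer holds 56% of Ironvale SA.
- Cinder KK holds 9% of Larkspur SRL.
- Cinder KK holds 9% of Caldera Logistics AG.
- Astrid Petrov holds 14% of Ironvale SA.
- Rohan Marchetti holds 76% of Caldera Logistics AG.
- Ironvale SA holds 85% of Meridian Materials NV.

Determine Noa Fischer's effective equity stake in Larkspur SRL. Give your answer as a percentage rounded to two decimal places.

Noa reaches Larkspur along 3 paths.
Via Cinder: 45% × 9% = 4.05%.
Direct stake: 7% = 7%.
Via Ironvale → Meridian: 56% × 85% × 55% = 26.18%.
Total: 4.05% + 7% + 26.18% = 37.23%.

37.23%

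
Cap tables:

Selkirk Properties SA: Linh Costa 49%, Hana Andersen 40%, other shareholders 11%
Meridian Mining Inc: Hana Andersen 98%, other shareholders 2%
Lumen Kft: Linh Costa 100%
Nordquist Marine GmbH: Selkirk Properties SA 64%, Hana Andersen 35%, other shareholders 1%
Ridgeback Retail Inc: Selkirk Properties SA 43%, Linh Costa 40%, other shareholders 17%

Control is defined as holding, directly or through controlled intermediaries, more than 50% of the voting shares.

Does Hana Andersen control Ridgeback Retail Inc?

Hana holds 98% of Meridian, so Hana controls Meridian.
Neither Hana nor any entity Hana controls holds any voting interest in Ridgeback.
So Hana does not control Ridgeback.

No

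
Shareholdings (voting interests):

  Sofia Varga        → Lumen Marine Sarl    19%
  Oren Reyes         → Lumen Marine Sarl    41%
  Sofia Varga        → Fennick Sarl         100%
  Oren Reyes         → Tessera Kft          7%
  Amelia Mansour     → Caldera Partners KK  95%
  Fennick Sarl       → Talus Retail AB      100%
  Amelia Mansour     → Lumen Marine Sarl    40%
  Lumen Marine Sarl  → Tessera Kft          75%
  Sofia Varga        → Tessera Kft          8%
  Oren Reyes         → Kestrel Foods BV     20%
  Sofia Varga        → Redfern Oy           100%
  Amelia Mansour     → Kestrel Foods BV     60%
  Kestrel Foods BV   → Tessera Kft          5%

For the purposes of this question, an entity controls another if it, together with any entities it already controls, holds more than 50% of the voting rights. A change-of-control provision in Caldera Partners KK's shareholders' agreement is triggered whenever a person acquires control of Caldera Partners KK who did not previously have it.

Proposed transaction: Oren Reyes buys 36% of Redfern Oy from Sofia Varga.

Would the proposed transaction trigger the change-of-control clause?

No

The purchase adds only to Oren's holdings (Sofia's stake shrinks), so Oren is the only person who could newly come to control Caldera.
Oren's largest direct stake is 41% in Lumen, which does not meet the threshold, so Oren controls no company.
Neither Oren nor any entity Oren controls holds any voting interest in Caldera.
So before the transaction, Oren does not control Caldera.
After the purchase, Oren holds 36% of Redfern directly, and Sofia's stake falls to 64%.
Oren's side now holds 36% of Redfern, not > 50%, so Oren still does not control Redfern.
After the transaction, neither Oren nor any entity Oren controls holds a voting interest in Caldera, so Oren still does not control it.
No new person acquires control, so the clause is not triggered.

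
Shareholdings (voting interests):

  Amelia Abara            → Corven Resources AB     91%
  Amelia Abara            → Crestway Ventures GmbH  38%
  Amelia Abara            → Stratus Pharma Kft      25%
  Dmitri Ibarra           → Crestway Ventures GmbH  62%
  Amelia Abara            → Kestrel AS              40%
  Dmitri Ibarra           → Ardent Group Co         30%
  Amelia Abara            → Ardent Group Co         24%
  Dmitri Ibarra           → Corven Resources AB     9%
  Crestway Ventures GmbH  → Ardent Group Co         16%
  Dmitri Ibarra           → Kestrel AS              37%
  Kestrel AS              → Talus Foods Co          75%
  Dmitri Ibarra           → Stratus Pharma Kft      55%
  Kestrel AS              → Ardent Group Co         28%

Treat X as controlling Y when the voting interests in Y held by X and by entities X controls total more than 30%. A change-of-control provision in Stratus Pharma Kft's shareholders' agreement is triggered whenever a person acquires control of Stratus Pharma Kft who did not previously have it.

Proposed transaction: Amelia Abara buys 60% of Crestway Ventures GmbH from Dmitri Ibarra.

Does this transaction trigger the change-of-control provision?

No

The purchase adds only to Amelia's holdings (Dmitri's stake shrinks), so Amelia is the only person who could newly come to control Stratus.
Amelia holds 91% of Corven, so Amelia controls Corven.
Amelia holds 38% of Crestway, so Amelia controls Crestway.
Amelia holds 40% of Kestrel, so Amelia controls Kestrel.
Amelia and Kestrel and Crestway together hold 24% + 28% + 16% = 68% of Ardent, so Amelia controls Ardent.
Kestrel holds 75% of Talus, so Amelia controls Talus.
In Stratus, Amelia's side holds only 25%, not > 30%.
So before the transaction, Amelia does not control Stratus.
After the purchase, Amelia's direct stake in Crestway rises to 38% + 60% = 98%, and Dmitri's stake falls to 2%.
Amelia holds 98% of Crestway, so Amelia controls Crestway.
After the transaction, Amelia's side holds 25% of Stratus, not > 30%, so Amelia still does not control Stratus.
No new person acquires control, so the clause is not triggered.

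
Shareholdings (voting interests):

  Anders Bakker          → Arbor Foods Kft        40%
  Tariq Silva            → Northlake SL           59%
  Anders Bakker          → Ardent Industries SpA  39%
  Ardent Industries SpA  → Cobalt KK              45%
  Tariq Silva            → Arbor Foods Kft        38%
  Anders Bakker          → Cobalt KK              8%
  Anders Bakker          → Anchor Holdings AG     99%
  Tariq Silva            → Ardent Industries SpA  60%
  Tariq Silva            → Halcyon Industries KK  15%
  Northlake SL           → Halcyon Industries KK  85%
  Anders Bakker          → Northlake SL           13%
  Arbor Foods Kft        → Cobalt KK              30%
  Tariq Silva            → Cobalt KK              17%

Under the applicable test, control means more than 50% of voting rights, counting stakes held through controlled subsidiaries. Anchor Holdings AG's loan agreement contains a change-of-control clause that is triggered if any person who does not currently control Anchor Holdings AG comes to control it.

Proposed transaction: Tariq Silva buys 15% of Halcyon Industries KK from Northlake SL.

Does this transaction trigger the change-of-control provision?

No

The purchase adds only to Tariq's holdings (Northlake's stake shrinks), so Tariq is the only person who could newly come to control Anchor.
Tariq holds 59% of Northlake, so Tariq controls Northlake.
Tariq holds 60% of Ardent, so Tariq controls Ardent.
Ardent and Tariq together hold 45% + 17% = 62% of Cobalt, so Tariq controls Cobalt.
Northlake and Tariq together hold 85% + 15% = 100% of Halcyon, so Tariq controls Halcyon.
Neither Tariq nor any entity Tariq controls holds any voting interest in Anchor.
So before the transaction, Tariq does not control Anchor.
After the purchase, Tariq's direct stake in Halcyon rises to 15% + 15% = 30%, and Northlake's stake falls to 70%.
Northlake and Tariq together hold 70% + 30% = 100% of Halcyon, so Tariq controls Halcyon.
After the transaction, neither Tariq nor any entity Tariq controls holds a voting interest in Anchor, so Tariq still does not control it.
No new person acquires control, so the clause is not triggered.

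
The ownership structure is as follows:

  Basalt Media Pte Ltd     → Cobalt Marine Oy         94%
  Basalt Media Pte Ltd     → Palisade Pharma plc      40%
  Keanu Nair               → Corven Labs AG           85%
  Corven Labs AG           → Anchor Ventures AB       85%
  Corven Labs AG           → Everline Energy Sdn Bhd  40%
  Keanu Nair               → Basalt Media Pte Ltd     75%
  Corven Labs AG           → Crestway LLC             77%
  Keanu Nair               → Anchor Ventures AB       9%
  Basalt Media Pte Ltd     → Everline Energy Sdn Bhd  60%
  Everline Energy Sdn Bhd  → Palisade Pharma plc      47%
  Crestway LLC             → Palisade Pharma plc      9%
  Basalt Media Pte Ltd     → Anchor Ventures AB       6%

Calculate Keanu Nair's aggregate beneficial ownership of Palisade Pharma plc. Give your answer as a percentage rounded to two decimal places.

73.02%

Keanu reaches Palisade along 4 paths.
Via Basalt → Everline: 75% × 60% × 47% = 21.15%.
Via Corven → Everline: 85% × 40% × 47% = 15.98%.
Via Basalt: 75% × 40% = 30%.
Via Corven → Crestway: 85% × 77% × 9% = 5.8905%.
Total: 21.15% + 15.98% + 30% + 5.8905% = 73.0205%.
Rounded: 73.02%.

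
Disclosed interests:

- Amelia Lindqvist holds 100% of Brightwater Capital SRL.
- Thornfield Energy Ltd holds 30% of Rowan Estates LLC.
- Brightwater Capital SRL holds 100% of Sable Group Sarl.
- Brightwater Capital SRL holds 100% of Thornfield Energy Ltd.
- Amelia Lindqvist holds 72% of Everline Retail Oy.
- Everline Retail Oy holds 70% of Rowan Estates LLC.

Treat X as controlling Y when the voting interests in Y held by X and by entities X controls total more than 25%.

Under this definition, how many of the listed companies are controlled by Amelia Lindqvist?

Amelia holds 100% of Brightwater, so Amelia controls Brightwater.
Amelia holds 72% of Everline, so Amelia controls Everline.
Brightwater holds 100% of Thornfield, so Amelia controls Thornfield.
Thornfield and Everline together hold 30% + 70% = 100% of Rowan, so Amelia controls Rowan.
Brightwater holds 100% of Sable, so Amelia controls Sable.
Amelia controls 5 companies.

5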